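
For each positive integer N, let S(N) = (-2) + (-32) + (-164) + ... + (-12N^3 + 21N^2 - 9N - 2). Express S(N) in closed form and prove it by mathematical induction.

We claim S(N) = -N(3N^3 - N^2 - 3N + 3) for all N ≥ 1.
For the base case N = 1: S(1) = -2, and the closed form gives -2. They agree.
For the inductive step, assume it holds for an arbitrary r ≥ 1, so S(r) = r(-3r^3 + r^2 + 3r - 3).
Then S(r+1) = S(r) + (-12r^3 - 15r^2 - 3r - 2) = (r(-3r^3 + r^2 + 3r - 3)) + (-12r^3 - 15r^2 - 3r - 2).
Simplifying, S(r+1) = -(r + 1)(3r^3 + 8r^2 + 4r + 2) = -(r+1)(3(r+1)^3 - (r+1)^2 - 3(r+1) + 3),
which is the closed form with N = r+1.
This completes the induction.

S(N) = -N(3N^3 - N^2 - 3N + 3)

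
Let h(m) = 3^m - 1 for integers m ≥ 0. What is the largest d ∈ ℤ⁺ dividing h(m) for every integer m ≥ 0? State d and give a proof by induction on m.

d = 2

Computing the first values: h(0) = 0 and h(1) = 2; gcd(0, 2) = 2, so d ≤ 2.
We prove 2 | 3^m - 1 for all m ≥ 0 by induction on m.
Base step (m = 0): h(0) = 0 = 2·(0), so 2 | h(0).
For the inductive step, assume it holds for an arbitrary j ≥ 0, i.e. 2 | h(j). Then
h(j+1) = 3^(j+1) - 1 = 3·(3^j - 1) + 2 = 3·h(j) + 2. The first term is divisible by 2 by the inductive hypothesis, and 2 is divisible by 2. Hence 2 | h(j+1).
By the principle of mathematical induction, the result holds for all m ≥ 0.
Therefore the largest such d is 2.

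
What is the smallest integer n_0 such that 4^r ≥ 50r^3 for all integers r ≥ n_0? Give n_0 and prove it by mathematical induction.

n_0 = 8

At r = 7: 16384 < 17150, so the inequality fails and n_0 ≥ 8. We prove 4^r ≥ 50r^3 for all r ≥ 8.
Base step (r = 8): 4^r = 65536 and 50r^3 = 25600, so 65536 ≥ 25600.
Suppose the result is true for r = j, so 4^j ≥ 50j^3.
Then 4^(j + 1) = 4·(4^j) ≥ 4·(50j^3).
Also, for j ≥ 8 we have 4·(50j^3) ≥ 50(j+1)^3, since 4 ≥ (1 + 1/j)^3 for all j ≥ 8.
Combining, 4^(j + 1) ≥ 50(j+1)^3.
This completes the induction.
Hence the smallest such n_0 is 8.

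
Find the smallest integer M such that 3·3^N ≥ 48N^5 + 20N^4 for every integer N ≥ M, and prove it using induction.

M = 15

At N = 14: 14348907 < 26583872, so the inequality fails and M ≥ 15. We prove 3·3^N ≥ 48N^5 + 20N^4 for all N ≥ 15.
Base step (N = 15): 3·3^N = 43046721 and 48N^5 + 20N^4 = 37462500, so 43046721 ≥ 37462500.
Inductive step: suppose the statement holds for some k ≥ 15, so 3·3^k ≥ 48k^5 + 20k^4.
Then 3·3^(k + 1) = 3·(3·3^k) ≥ 3·(48k^5 + 20k^4).
Also, for k ≥ 15 we have 3·(48k^5 + 20k^4) ≥ 48(k+1)^5 + 20(k+1)^4, since 3·(48k^5 + 20k^4) − (48(k+1)^5 + 20(k+1)^4) = 96k^5 - 200k^4 - 560k^3 - 600k^2 - 320k - 68, which is nonnegative for all k ≥ 15.
Combining, 3·3^(k + 1) ≥ 48(k+1)^5 + 20(k+1)^4.
By the principle of mathematical induction, the result holds for all N ≥ 15.
Hence the smallest such M is 15.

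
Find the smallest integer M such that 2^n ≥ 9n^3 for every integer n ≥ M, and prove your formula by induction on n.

At n = 14: 16384 < 24696, so the inequality fails and M ≥ 15. We prove 2^n ≥ 9n^3 for all n ≥ 15.
Base step (n = 15): 2^n = 32768 and 9n^3 = 30375, so 32768 ≥ 30375.
Suppose the result is true for n = r, so 2^r ≥ 9r^3.
Then 2^(r + 1) = 2·(2^r) ≥ 2·(9r^3).
Also, for r ≥ 15 we have 2·(9r^3) ≥ 9(r+1)^3, since 2 ≥ (1 + 1/r)^3 for all r ≥ 15.
Combining, 2^(r + 1) ≥ 9(r+1)^3.
By induction, the statement is established for all n ≥ 15.
Hence the smallest such M is 15.

M = 15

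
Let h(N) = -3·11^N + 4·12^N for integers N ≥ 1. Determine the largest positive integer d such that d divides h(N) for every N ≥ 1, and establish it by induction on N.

Computing the first values: h(1) = 15 and h(2) = 213; gcd(15, 213) = 3, so d ≤ 3.
We prove 3 | -3·11^N + 4·12^N for all N ≥ 1 by induction on N.
For the base case N = 1: h(1) = 15 = 3·(5), so 3 | h(1).
For the inductive step, assume it holds for an arbitrary k ≥ 1, i.e. 3 | h(k). Then
h(k+1) − 12·h(k) = (-3·11^(k+1) + 4·12^(k+1)) − 12·(-3·11^k + 4·12^k) = (-3)·11^k·(11 − 12) = (3)·11^k. Since 3 | h(k) by the inductive hypothesis, 3 | 12·h(k); and 3 | 3 since 3 = 3·1. Therefore 3 | h(k+1).
By induction, the statement is established for all N ≥ 1.
Therefore the largest such d is 3.

d = 3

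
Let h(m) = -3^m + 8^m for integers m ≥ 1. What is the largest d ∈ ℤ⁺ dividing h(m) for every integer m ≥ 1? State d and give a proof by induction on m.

Computing the first values: h(1) = 5 and h(2) = 55; gcd(5, 55) = 5, so d ≤ 5.
We prove 5 | -3^m + 8^m for all m ≥ 1 by induction on m.
Base step (m = 1): h(1) = 5 = 5·(1), so 5 | h(1).
Inductive step: assume the claim holds for m = i, i.e. 5 | h(i). Then
8^{i+1} − 3^{i+1} = 8·8^i − 3·3^i = 8·(8^i − 3^i) + (5)·3^i. The first term is divisible by 5 by the inductive hypothesis, and the second term (5)·3^i is divisible by 5 since 5 | 5. Hence 5 | h(i+1).
This completes the induction.
Therefore the largest such d is 5.

d = 5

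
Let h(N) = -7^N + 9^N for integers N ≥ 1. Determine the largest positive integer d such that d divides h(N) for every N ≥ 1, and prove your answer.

Computing the first values: h(1) = 2 and h(2) = 32; gcd(2, 32) = 2, so d ≤ 2.
We prove 2 | -7^N + 9^N for all N ≥ 1 by induction on N.
For the base case N = 1: h(1) = 2 = 2·(1), so 2 | h(1).
Inductive step: suppose the statement holds for some r ≥ 1, i.e. 2 | h(r). Then
9^{r+1} − 7^{r+1} = 9·9^r − 7·7^r = 9·(9^r − 7^r) + (2)·7^r. The first term is divisible by 2 by the inductive hypothesis, and the second term (2)·7^r is divisible by 2 since 2 | 2. Hence 2 | h(r+1).
This completes the induction.
Therefore the largest such d is 2.

d = 2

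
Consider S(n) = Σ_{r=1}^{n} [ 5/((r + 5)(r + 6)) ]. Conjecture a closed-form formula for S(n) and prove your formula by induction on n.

S(n) = 5n/(6(n + 6))

We claim S(n) = 5n/(6(n + 6)) for all n ≥ 1.
Base case (n = 1): S(1) = 5/42, and the closed form gives 5/42. They agree.
Suppose the result is true for n = r, so S(r) = 5r/(6(r + 6)).
Then S(r+1) = S(r) + (5/((r + 6)(r + 7))) = (5r/(6(r + 6))) + (5/((r + 6)(r + 7))).
Simplifying, S(r+1) = 5(r + 1)/(6(r + 7)) = 5(r+1)/(6((r+1) + 6)),
which is the closed form with n = r+1.
By the principle of mathematical induction, the result holds for all n ≥ 1.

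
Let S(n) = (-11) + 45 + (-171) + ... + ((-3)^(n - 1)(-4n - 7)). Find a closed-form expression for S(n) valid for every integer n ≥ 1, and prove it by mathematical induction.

We claim S(n) = (-3)^n(n + 2) - 2 for all n ≥ 1.
When n = 1: S(1) = -11, and the closed form gives -11. They agree.
Inductive step: assume the claim holds for n = p, so S(p) = (-3)^p(p + 2) - 2.
Then S(p+1) = S(p) + ((-3)^p(-4p - 11)) = ((-3)^p(p + 2) - 2) + ((-3)^p(-4p - 11)).
Simplifying, S(p+1) = -3(-3)^p·p - 9(-3)^p - 2 = (-3)^(p+1)((p+1) + 2) - 2,
which is the closed form with n = p+1.
Hence, by induction on n, the claim holds for every n ≥ 1.

S(n) = (-3)^n(n + 2) - 2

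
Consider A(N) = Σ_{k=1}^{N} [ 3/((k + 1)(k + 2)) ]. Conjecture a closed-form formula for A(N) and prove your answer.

A(N) = 3N/(2(N + 2))

We claim A(N) = 3N/(2(N + 2)) for all N ≥ 1.
Base case (N = 1): A(1) = 1/2, and the closed form gives 1/2. They agree.
Inductive step: assume the claim holds for N = k, so A(k) = 3k/(2(k + 2)).
Then A(k+1) = A(k) + (3/((k + 2)(k + 3))) = (3k/(2(k + 2))) + (3/((k + 2)(k + 3))).
Simplifying, A(k+1) = 3(k + 1)/(2(k + 3)) = 3(k+1)/(2((k+1) + 2)),
which is the closed form with N = k+1.
This completes the induction.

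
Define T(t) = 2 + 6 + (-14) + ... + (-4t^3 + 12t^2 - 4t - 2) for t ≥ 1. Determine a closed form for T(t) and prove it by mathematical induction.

We claim T(t) = -t(t^3 - 2t^2 - 3t + 2) for all t ≥ 1.
For the base case t = 1: T(1) = 2, and the closed form gives 2. They agree.
Suppose the result is true for t = m, so T(m) = m(-m^3 + 2m^2 + 3m - 2).
Then T(m+1) = T(m) + (-4m^3 + 8m + 2) = (m(-m^3 + 2m^2 + 3m - 2)) + (-4m^3 + 8m + 2).
Simplifying, T(m+1) = -(m + 1)(m^3 + m^2 - 4m - 2) = -(m+1)((m+1)^3 - 2(m+1)^2 - 3(m+1) + 2),
which is the closed form with t = m+1.
By induction, the statement is established for all t ≥ 1.

T(t) = -t(t^3 - 2t^2 - 3t + 2)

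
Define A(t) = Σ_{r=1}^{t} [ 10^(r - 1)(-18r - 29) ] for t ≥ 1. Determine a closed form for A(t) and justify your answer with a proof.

A(t) = -10^t(2t + 3) + 3

We claim A(t) = -10^t(2t + 3) + 3 for all t ≥ 1.
Base case (t = 1): A(1) = -47, and the closed form gives -47. They agree.
Inductive step: assume the claim holds for t = r, so A(r) = -10^r(2r + 3) + 3.
Then A(r+1) = A(r) + (10^r(-18r - 47)) = (-10^r(2r + 3) + 3) + (10^r(-18r - 47)).
Simplifying, A(r+1) = -20·10^r·r - 50·10^r + 3 = -10^(r+1)(2(r+1) + 3) + 3,
which is the closed form with t = r+1.
By induction, the statement is established for all t ≥ 1.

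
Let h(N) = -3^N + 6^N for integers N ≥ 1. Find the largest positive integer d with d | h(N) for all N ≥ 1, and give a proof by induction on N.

d = 3

Computing the first values: h(1) = 3 and h(2) = 27; gcd(3, 27) = 3, so d ≤ 3.
We prove 3 | -3^N + 6^N for all N ≥ 1 by induction on N.
Base case (N = 1): h(1) = 3 = 3·(1), so 3 | h(1).
Inductive step: assume the claim holds for N = k, i.e. 3 | h(k). Then
6^{k+1} − 3^{k+1} = 6·6^k − 3·3^k = 6·(6^k − 3^k) + (3)·3^k. The first term is divisible by 3 by the inductive hypothesis, and the second term (3)·3^k is divisible by 3 since 3 | 3. Hence 3 | h(k+1).
Hence, by induction on N, the claim holds for every N ≥ 1.
Therefore the largest such d is 3.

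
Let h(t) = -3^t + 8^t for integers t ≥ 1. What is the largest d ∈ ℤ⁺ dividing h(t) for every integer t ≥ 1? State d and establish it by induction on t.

Computing the first values: h(1) = 5 and h(2) = 55; gcd(5, 55) = 5, so d ≤ 5.
We prove 5 | -3^t + 8^t for all t ≥ 1 by induction on t.
For the base case t = 1: h(1) = 5 = 5·(1), so 5 | h(1).
For the inductive step, assume it holds for an arbitrary i ≥ 1, i.e. 5 | h(i). Then
8^{i+1} − 3^{i+1} = 8·8^i − 3·3^i = 8·(8^i − 3^i) + (5)·3^i. The first term is divisible by 5 by the inductive hypothesis, and the second term (5)·3^i is divisible by 5 since 5 | 5. Hence 5 | h(i+1).
Hence, by induction on t, the claim holds for every t ≥ 1.
Therefore the largest such d is 5.

d = 5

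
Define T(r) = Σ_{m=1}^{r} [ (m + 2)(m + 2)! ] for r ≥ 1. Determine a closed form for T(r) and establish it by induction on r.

We claim T(r) = (r + 3)! - 6 for all r ≥ 1.
Base step (r = 1): T(1) = 18, and the closed form gives 18. They agree.
For the inductive step, assume it holds for an arbitrary m ≥ 1, so T(m) = (m + 3)! - 6.
Then T(m+1) = T(m) + ((m + 3)(m + 3)!) = ((m + 3)! - 6) + ((m + 3)(m + 3)!).
Simplifying, T(m+1) = ((m+1) + 3)! - 6,
which is the closed form with r = m+1.
Hence, by induction on r, the claim holds for every r ≥ 1.

T(r) = (r + 3)! - 6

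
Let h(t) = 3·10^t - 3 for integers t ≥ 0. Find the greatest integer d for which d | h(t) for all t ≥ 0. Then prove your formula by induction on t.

Computing the first values: h(0) = 0 and h(1) = 27; gcd(0, 27) = 27, so d ≤ 27.
We prove 27 | 3·10^t - 3 for all t ≥ 0 by induction on t.
Base case (t = 0): h(0) = 0 = 27·(0), so 27 | h(0).
For the inductive step, assume it holds for an arbitrary k ≥ 0, i.e. 27 | h(k). Then
h(k+1) = 3·10^(k+1) - 3 = 10·(3·10^k - 3) + 27 = 10·h(k) + 27. The first term is divisible by 27 by the inductive hypothesis, and 27 is divisible by 27. Hence 27 | h(k+1).
By induction, the statement is established for all t ≥ 0.
Therefore the largest such d is 27.

d = 27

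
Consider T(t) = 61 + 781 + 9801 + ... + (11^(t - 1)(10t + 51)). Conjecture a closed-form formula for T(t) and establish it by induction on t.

T(t) = 11^t(t + 5) - 5

We claim T(t) = 11^t(t + 5) - 5 for all t ≥ 1.
Base step (t = 1): T(1) = 61, and the closed form gives 61. They agree.
Inductive step: assume the claim holds for t = p, so T(p) = 11^p(p + 5) - 5.
Then T(p+1) = T(p) + (11^p(10p + 61)) = (11^p(p + 5) - 5) + (11^p(10p + 61)).
Simplifying, T(p+1) = 11·11^p·p + 66·11^p - 5 = 11^(p+1)((p+1) + 5) - 5,
which is the closed form with t = p+1.
By induction, the statement is established for all t ≥ 1.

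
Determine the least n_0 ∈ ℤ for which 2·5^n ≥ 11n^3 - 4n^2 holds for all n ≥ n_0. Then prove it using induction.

n_0 = 4

At n = 3: 250 < 261, so the inequality fails and n_0 ≥ 4. We prove 2·5^n ≥ 11n^3 - 4n^2 for all n ≥ 4.
When n = 4: 2·5^n = 1250 and 11n^3 - 4n^2 = 640, so 1250 ≥ 640.
Suppose the result is true for n = p, so 2·5^p ≥ 11p^3 - 4p^2.
Then 2·5^(p + 1) = 5·(2·5^p) ≥ 5·(11p^3 - 4p^2).
Also, for p ≥ 4 we have 5·(11p^3 - 4p^2) ≥ 11(p+1)^3 - 4(p+1)^2, since 5·(11p^3 - 4p^2) − (11(p+1)^3 - 4(p+1)^2) = 44p^3 - 49p^2 - 25p - 7, which is nonnegative for all p ≥ 4.
Combining, 2·5^(p + 1) ≥ 11(p+1)^3 - 4(p+1)^2.
This completes the induction.
Hence the smallest such n_0 is 4.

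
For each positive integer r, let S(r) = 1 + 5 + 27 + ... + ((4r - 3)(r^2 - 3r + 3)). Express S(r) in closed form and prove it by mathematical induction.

We claim S(r) = r(r^3 - 3r^2 + 4r - 1) for all r ≥ 1.
For the base case r = 1: S(1) = 1, and the closed form gives 1. They agree.
Inductive step: suppose the statement holds for some i ≥ 1, so S(i) = i(i^3 - 3i^2 + 4i - 1).
Then S(i+1) = S(i) + (-(3i - (i + 1)^2)(4i + 1)) = (i(i^3 - 3i^2 + 4i - 1)) + (-(3i - (i + 1)^2)(4i + 1)).
Simplifying, S(i+1) = (i + 1)(i^3 + i + 1) = (i+1)((i+1)^3 - 3(i+1)^2 + 4(i+1) - 1),
which is the closed form with r = i+1.
By induction, the statement is established for all r ≥ 1.

S(r) = r(r^3 - 3r^2 + 4r - 1)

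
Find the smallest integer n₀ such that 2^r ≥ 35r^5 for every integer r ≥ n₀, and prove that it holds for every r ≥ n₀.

n₀ = 30

At r = 29: 536870912 < 717890215, so the inequality fails and n₀ ≥ 30. We prove 2^r ≥ 35r^5 for all r ≥ 30.
When r = 30: 2^r = 1073741824 and 35r^5 = 850500000, so 1073741824 ≥ 850500000.
Suppose the result is true for r = i, so 2^i ≥ 35i^5.
Then 2^(i + 1) = 2·(2^i) ≥ 2·(35i^5).
Also, for i ≥ 30 we have 2·(35i^5) ≥ 35(i+1)^5, since 2 ≥ (1 + 1/i)^5 for all i ≥ 30.
Combining, 2^(i + 1) ≥ 35(i+1)^5.
Hence, by induction on r, the claim holds for every r ≥ 30.
Hence the smallest such n₀ is 30.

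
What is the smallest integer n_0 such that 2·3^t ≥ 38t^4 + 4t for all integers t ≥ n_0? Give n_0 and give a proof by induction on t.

At t = 11: 354294 < 556402, so the inequality fails and n_0 ≥ 12. We prove 2·3^t ≥ 38t^4 + 4t for all t ≥ 12.
Base step (t = 12): 2·3^t = 1062882 and 38t^4 + 4t = 788016, so 1062882 ≥ 788016.
Inductive step: assume the claim holds for t = k, so 2·3^k ≥ 38k^4 + 4k.
Then 2·3^(k + 1) = 3·(2·3^k) ≥ 3·(38k^4 + 4k).
Also, for k ≥ 12 we have 3·(38k^4 + 4k) ≥ 38(k+1)^4 + 4(k+1), since 3·(38k^4 + 4k) − (38(k+1)^4 + 4(k+1)) = 76k^4 - 152k^3 - 228k^2 - 144k - 42, which is nonnegative for all k ≥ 12.
Combining, 2·3^(k + 1) ≥ 38(k+1)^4 + 4(k+1).
This completes the induction.
Hence the smallest such n_0 is 12.

n_0 = 12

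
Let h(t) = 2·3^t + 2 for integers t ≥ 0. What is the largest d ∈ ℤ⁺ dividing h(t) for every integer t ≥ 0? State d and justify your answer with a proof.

d = 4

Computing the first values: h(0) = 4 and h(1) = 8; gcd(4, 8) = 4, so d ≤ 4.
We prove 4 | 2·3^t + 2 for all t ≥ 0 by induction on t.
Base step (t = 0): h(0) = 4 = 4·(1), so 4 | h(0).
Inductive step: suppose the statement holds for some p ≥ 0, i.e. 4 | h(p). Then
h(p+1) = 2·3^(p+1) + 2 = 3·(2·3^p + 2) - 4 = 3·h(p) - 4. The first term is divisible by 4 by the inductive hypothesis, and -4 is divisible by 4. Hence 4 | h(p+1).
Hence, by induction on t, the claim holds for every t ≥ 0.
Therefore the largest such d is 4.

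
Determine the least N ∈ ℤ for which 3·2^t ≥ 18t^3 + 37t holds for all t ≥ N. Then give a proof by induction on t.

At t = 14: 49152 < 49910, so the inequality fails and N ≥ 15. We prove 3·2^t ≥ 18t^3 + 37t for all t ≥ 15.
For the base case t = 15: 3·2^t = 98304 and 18t^3 + 37t = 61305, so 98304 ≥ 61305.
For the inductive step, assume it holds for an arbitrary j ≥ 15, so 3·2^j ≥ 18j^3 + 37j.
Then 3·2^(j + 1) = 2·(3·2^j) ≥ 2·(18j^3 + 37j).
Also, for j ≥ 15 we have 2·(18j^3 + 37j) ≥ 18(j+1)^3 + 37(j+1), since 2·(18j^3 + 37j) − (18(j+1)^3 + 37(j+1)) = 18j^3 - 54j^2 - 17j - 55, which is nonnegative for all j ≥ 15.
Combining, 3·2^(j + 1) ≥ 18(j+1)^3 + 37(j+1).
Hence, by induction on t, the claim holds for every t ≥ 15.
Hence the smallest such N is 15.

N = 15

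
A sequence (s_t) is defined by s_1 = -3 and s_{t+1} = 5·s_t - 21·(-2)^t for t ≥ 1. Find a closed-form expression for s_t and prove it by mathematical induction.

s_t = 3(-2)^t + 3·5^(t - 1)

Computing the first terms: s_1 = -3, s_2 = 27, s_3 = 51. This suggests s_t = 3(-2)^t + 3·5^(t - 1).
When t = 1: the formula gives -3 = -3 = s_1.
Inductive step: suppose the statement holds for some p ≥ 1, so s_p = 3(-2)^p + 3·5^(p - 1).
Then s_{p+1} = 5·s_p - 21·(-2)^p = 5·(3(-2)^p + 3·5^(p - 1)) - 21·(-2)^p = 3(-2)^(p + 1) + 3·5^p = 3(-2)^(p+1) + 3·5^((p+1) - 1),
which is the claimed formula at t = p+1.
This completes the induction.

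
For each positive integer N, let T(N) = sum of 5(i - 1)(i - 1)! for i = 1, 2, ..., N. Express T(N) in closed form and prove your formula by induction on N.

We claim T(N) = 5N! - 5 for all N ≥ 1.
Base case (N = 1): T(1) = 0, and the closed form gives 0. They agree.
Inductive step: suppose the statement holds for some i ≥ 1, so T(i) = 5i! - 5.
Then T(i+1) = T(i) + (5i·i!) = (5i! - 5) + (5i·i!).
Simplifying, T(i+1) = 5(i+1)! - 5,
which is the closed form with N = i+1.
By the principle of mathematical induction, the result holds for all N ≥ 1.

T(N) = 5N! - 5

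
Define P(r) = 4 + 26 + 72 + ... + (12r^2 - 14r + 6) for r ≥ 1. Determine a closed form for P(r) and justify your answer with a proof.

P(r) = r(4r^2 - r + 1)

We claim P(r) = r(4r^2 - r + 1) for all r ≥ 1.
Base case (r = 1): P(1) = 4, and the closed form gives 4. They agree.
For the inductive step, assume it holds for an arbitrary m ≥ 1, so P(m) = m(4m^2 - m + 1).
Then P(m+1) = P(m) + (12m^2 + 10m + 4) = (m(4m^2 - m + 1)) + (12m^2 + 10m + 4).
Simplifying, P(m+1) = (m + 1)(4m^2 + 7m + 4) = (m+1)(4(m+1)^2 - (m+1) + 1),
which is the closed form with r = m+1.
By the principle of mathematical induction, the result holds for all r ≥ 1.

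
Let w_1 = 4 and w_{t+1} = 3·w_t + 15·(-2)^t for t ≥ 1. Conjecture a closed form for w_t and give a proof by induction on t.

Computing the first terms: w_1 = 4, w_2 = -18, w_3 = 6. This suggests w_t = -3(-2)^t - 2·3^(t - 1).
Base step (t = 1): the formula gives 4 = 4 = w_1.
Inductive step: suppose the statement holds for some j ≥ 1, so w_j = -3(-2)^j - 2·3^(j - 1).
Then w_{j+1} = 3·w_j + 15·(-2)^j = 3·(-3(-2)^j - 2·3^(j - 1)) + 15·(-2)^j = -3(-2)^(j + 1) - 2·3^j = -3(-2)^(j+1) - 2·3^((j+1) - 1),
which is the claimed formula at t = j+1.
By the principle of mathematical induction, the result holds for all t ≥ 1.

w_t = -3(-2)^t - 2·3^(t - 1)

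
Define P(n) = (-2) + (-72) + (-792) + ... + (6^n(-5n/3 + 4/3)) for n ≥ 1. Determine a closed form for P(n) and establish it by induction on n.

P(n) = 2·6^n(-n + 1) - 2

We claim P(n) = 2·6^n(-n + 1) - 2 for all n ≥ 1.
When n = 1: P(1) = -2, and the closed form gives -2. They agree.
Inductive step: assume the claim holds for n = p, so P(p) = 2·6^p(-p + 1) - 2.
Then P(p+1) = P(p) + (6^p(-10p - 2)) = (2·6^p(-p + 1) - 2) + (6^p(-10p - 2)).
Simplifying, P(p+1) = -12·6^p·p - 2 = 2·6^(p+1)(-(p+1) + 1) - 2,
which is the closed form with n = p+1.
By induction, the statement is established for all n ≥ 1.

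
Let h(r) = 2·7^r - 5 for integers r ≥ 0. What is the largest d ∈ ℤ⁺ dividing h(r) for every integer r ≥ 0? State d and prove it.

d = 3

Computing the first values: h(0) = -3 and h(1) = 9; gcd(-3, 9) = 3, so d ≤ 3.
We prove 3 | 2·7^r - 5 for all r ≥ 0 by induction on r.
When r = 0: h(0) = -3 = 3·(-1), so 3 | h(0).
For the inductive step, assume it holds for an arbitrary m ≥ 0, i.e. 3 | h(m). Then
h(m+1) = 2·7^(m+1) - 5 = 7·(2·7^m - 5) + 30 = 7·h(m) + 30. The first term is divisible by 3 by the inductive hypothesis, and 30 is divisible by 3. Hence 3 | h(m+1).
By the principle of mathematical induction, the result holds for all r ≥ 0.
Therefore the largest such d is 3.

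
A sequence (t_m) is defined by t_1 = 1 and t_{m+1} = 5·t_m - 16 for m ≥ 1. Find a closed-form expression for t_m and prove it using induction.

Computing the first terms: t_1 = 1, t_2 = -11, t_3 = -71. This suggests t_m = -3·5^(m - 1) + 4.
Base case (m = 1): the formula gives 1 = 1 = t_1.
Inductive step: suppose the statement holds for some j ≥ 1, so t_j = -3·5^(j - 1) + 4.
Then t_{j+1} = 5·t_j - 16 = 5·(-3·5^(j - 1) + 4) - 16 = -3·5^j + 4 = -3·5^((j+1) - 1) + 4,
which is the claimed formula at m = j+1.
Hence, by induction on m, the claim holds for every m ≥ 1.

t_m = -3·5^(m - 1) + 4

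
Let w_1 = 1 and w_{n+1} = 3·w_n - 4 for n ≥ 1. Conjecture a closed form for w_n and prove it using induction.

w_n = -3^(n - 1) + 2

Computing the first terms: w_1 = 1, w_2 = -1, w_3 = -7. This suggests w_n = -3^(n - 1) + 2.
Base step (n = 1): the formula gives 1 = 1 = w_1.
Suppose the result is true for n = j, so w_j = -3^(j - 1) + 2.
Then w_{j+1} = 3·w_j - 4 = 3·(-3^(j - 1) + 2) - 4 = -3^j + 2 = -3^((j+1) - 1) + 2,
which is the claimed formula at n = j+1.
By the principle of mathematical induction, the result holds for all n ≥ 1.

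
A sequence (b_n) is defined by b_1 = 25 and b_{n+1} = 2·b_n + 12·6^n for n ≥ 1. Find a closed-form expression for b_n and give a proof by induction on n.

b_n = 7·2^(n - 1) + 3·6^n

Computing the first terms: b_1 = 25, b_2 = 122, b_3 = 676. This suggests b_n = 7·2^(n - 1) + 3·6^n.
For the base case n = 1: the formula gives 25 = 25 = b_1.
For the inductive step, assume it holds for an arbitrary i ≥ 1, so b_i = 7·2^(i - 1) + 3·6^i.
Then b_{i+1} = 2·b_i + 12·6^i = 2·(7·2^(i - 1) + 3·6^i) + 12·6^i = 7·2^i + 3·6^(i + 1) = 7·2^((i+1) - 1) + 3·6^(i+1),
which is the claimed formula at n = i+1.
By the principle of mathematical induction, the result holds for all n ≥ 1.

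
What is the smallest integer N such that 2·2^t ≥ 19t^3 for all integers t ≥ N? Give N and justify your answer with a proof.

At t = 14: 32768 < 52136, so the inequality fails and N ≥ 15. We prove 2·2^t ≥ 19t^3 for all t ≥ 15.
Base case (t = 15): 2·2^t = 65536 and 19t^3 = 64125, so 65536 ≥ 64125.
Inductive step: suppose the statement holds for some m ≥ 15, so 2·2^m ≥ 19m^3.
Then 2·2^(m + 1) = 2·(2·2^m) ≥ 2·(19m^3).
Also, for m ≥ 15 we have 2·(19m^3) ≥ 19(m+1)^3, since 2 ≥ (1 + 1/m)^3 for all m ≥ 15.
Combining, 2·2^(m + 1) ≥ 19(m+1)^3.
This completes the induction.
Hence the smallest such N is 15.

N = 15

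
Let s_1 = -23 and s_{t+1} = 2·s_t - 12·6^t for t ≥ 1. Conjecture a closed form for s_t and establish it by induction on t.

Computing the first terms: s_1 = -23, s_2 = -118, s_3 = -668. This suggests s_t = -5·2^(t - 1) - 3·6^t.
Base case (t = 1): the formula gives -23 = -23 = s_1.
Inductive step: suppose the statement holds for some i ≥ 1, so s_i = -5·2^(i - 1) - 3·6^i.
Then s_{i+1} = 2·s_i - 12·6^i = 2·(-5·2^(i - 1) - 3·6^i) - 12·6^i = -5·2^i - 3·6^(i + 1) = -5·2^((i+1) - 1) - 3·6^(i+1),
which is the claimed formula at t = i+1.
Hence, by induction on t, the claim holds for every t ≥ 1.

s_t = -5·2^(t - 1) - 3·6^t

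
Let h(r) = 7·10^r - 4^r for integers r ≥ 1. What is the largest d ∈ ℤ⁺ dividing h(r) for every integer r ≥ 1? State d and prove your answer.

d = 6

Computing the first values: h(1) = 66 and h(2) = 684; gcd(66, 684) = 6, so d ≤ 6.
We prove 6 | 7·10^r - 4^r for all r ≥ 1 by induction on r.
Base case (r = 1): h(1) = 66 = 6·(11), so 6 | h(1).
Inductive step: suppose the statement holds for some p ≥ 1, i.e. 6 | h(p). Then
h(p+1) − 10·h(p) = (7·10^(p+1) - 4^(p+1)) − 10·(7·10^p - 4^p) = (-1)·4^p·(4 − 10) = (6)·4^p. Since 6 | h(p) by the inductive hypothesis, 6 | 10·h(p); and 6 | 6 since 6 = 6·1. Therefore 6 | h(p+1).
Hence, by induction on r, the claim holds for every r ≥ 1.
Therefore the largest such d is 6.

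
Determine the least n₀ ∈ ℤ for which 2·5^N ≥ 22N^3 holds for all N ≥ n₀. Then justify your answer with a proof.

At N = 4: 1250 < 1408, so the inequality fails and n₀ ≥ 5. We prove 2·5^N ≥ 22N^3 for all N ≥ 5.
When N = 5: 2·5^N = 6250 and 22N^3 = 2750, so 6250 ≥ 2750.
Inductive step: suppose the statement holds for some j ≥ 5, so 2·5^j ≥ 22j^3.
Then 2·5^(j + 1) = 5·(2·5^j) ≥ 5·(22j^3).
Also, for j ≥ 5 we have 5·(22j^3) ≥ 22(j+1)^3, since 5 ≥ (1 + 1/j)^3 for all j ≥ 5.
Combining, 2·5^(j + 1) ≥ 22(j+1)^3.
This completes the induction.
Hence the smallest such n₀ is 5.

n₀ = 5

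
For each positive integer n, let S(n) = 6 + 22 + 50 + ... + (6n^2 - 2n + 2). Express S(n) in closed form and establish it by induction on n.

S(n) = 2n(n^2 + n + 1)

We claim S(n) = 2n(n^2 + n + 1) for all n ≥ 1.
When n = 1: S(1) = 6, and the closed form gives 6. They agree.
For the inductive step, assume it holds for an arbitrary i ≥ 1, so S(i) = 2i(i^2 + i + 1).
Then S(i+1) = S(i) + (-2i + 6(i + 1)^2) = (2i(i^2 + i + 1)) + (-2i + 6(i + 1)^2).
Simplifying, S(i+1) = 2(i + 1)(i^2 + 3i + 3) = 2(i+1)((i+1)^2 + (i+1) + 1),
which is the closed form with n = i+1.
This completes the induction.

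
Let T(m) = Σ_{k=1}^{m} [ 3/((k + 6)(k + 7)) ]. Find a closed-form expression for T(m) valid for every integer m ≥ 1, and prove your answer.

T(m) = 3m/(7(m + 7))

We claim T(m) = 3m/(7(m + 7)) for all m ≥ 1.
When m = 1: T(1) = 3/56, and the closed form gives 3/56. They agree.
For the inductive step, assume it holds for an arbitrary k ≥ 1, so T(k) = 3k/(7(k + 7)).
Then T(k+1) = T(k) + (3/((k + 7)(k + 8))) = (3k/(7(k + 7))) + (3/((k + 7)(k + 8))).
Simplifying, T(k+1) = 3(k + 1)/(7(k + 8)) = 3(k+1)/(7((k+1) + 7)),
which is the closed form with m = k+1.
By induction, the statement is established for all m ≥ 1.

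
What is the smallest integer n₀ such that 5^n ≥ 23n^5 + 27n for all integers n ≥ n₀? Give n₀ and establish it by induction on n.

n₀ = 9

At n = 8: 390625 < 753880, so the inequality fails and n₀ ≥ 9. We prove 5^n ≥ 23n^5 + 27n for all n ≥ 9.
Base case (n = 9): 5^n = 1953125 and 23n^5 + 27n = 1358370, so 1953125 ≥ 1358370.
For the inductive step, assume it holds for an arbitrary i ≥ 9, so 5^i ≥ 23i^5 + 27i.
Then 5^(i + 1) = 5·(5^i) ≥ 5·(23i^5 + 27i).
Also, for i ≥ 9 we have 5·(23i^5 + 27i) ≥ 23(i+1)^5 + 27(i+1), since 5·(23i^5 + 27i) − (23(i+1)^5 + 27(i+1)) = 92i^5 - 115i^4 - 230i^3 - 230i^2 - 7i - 50, which is nonnegative for all i ≥ 9.
Combining, 5^(i + 1) ≥ 23(i+1)^5 + 27(i+1).
By induction, the statement is established for all n ≥ 9.
Hence the smallest such n₀ is 9.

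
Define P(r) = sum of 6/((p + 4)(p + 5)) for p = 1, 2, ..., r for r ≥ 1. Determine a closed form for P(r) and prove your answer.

P(r) = 6r/(5(r + 5))

We claim P(r) = 6r/(5(r + 5)) for all r ≥ 1.
For the base case r = 1: P(1) = 1/5, and the closed form gives 1/5. They agree.
For the inductive step, assume it holds for an arbitrary p ≥ 1, so P(p) = 6p/(5(p + 5)).
Then P(p+1) = P(p) + (6/((p + 5)(p + 6))) = (6p/(5(p + 5))) + (6/((p + 5)(p + 6))).
Simplifying, P(p+1) = 6(p + 1)/(5(p + 6)) = 6(p+1)/(5((p+1) + 5)),
which is the closed form with r = p+1.
By induction, the statement is established for all r ≥ 1.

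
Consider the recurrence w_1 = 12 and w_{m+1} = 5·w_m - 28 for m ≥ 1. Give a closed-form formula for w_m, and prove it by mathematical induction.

Computing the first terms: w_1 = 12, w_2 = 32, w_3 = 132. This suggests w_m = 5^m + 7.
When m = 1: the formula gives 12 = 12 = w_1.
Inductive step: assume the claim holds for m = p, so w_p = 5^p + 7.
Then w_{p+1} = 5·w_p - 28 = 5·(5^p + 7) - 28 = 5^(p + 1) + 7,
which is the claimed formula at m = p+1.
By induction, the statement is established for all m ≥ 1.

w_m = 5^m + 7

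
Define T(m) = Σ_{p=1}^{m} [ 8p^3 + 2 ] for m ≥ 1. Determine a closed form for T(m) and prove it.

We claim T(m) = 2m(m^3 + 2m^2 + m + 1) for all m ≥ 1.
Base step (m = 1): T(1) = 10, and the closed form gives 10. They agree.
For the inductive step, assume it holds for an arbitrary p ≥ 1, so T(p) = 2p(p^3 + 2p^2 + p + 1).
Then T(p+1) = T(p) + (8(p + 1)^3 + 2) = (2p(p^3 + 2p^2 + p + 1)) + (8(p + 1)^3 + 2).
Simplifying, T(p+1) = 2(p + 1)(p^3 + 5p^2 + 8p + 5) = 2(p+1)((p+1)^3 + 2(p+1)^2 + (p+1) + 1),
which is the closed form with m = p+1.
By induction, the statement is established for all m ≥ 1.

T(m) = 2m(m^3 + 2m^2 + m + 1)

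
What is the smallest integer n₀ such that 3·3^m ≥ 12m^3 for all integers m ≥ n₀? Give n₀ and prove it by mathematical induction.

At m = 6: 2187 < 2592, so the inequality fails and n₀ ≥ 7. We prove 3·3^m ≥ 12m^3 for all m ≥ 7.
When m = 7: 3·3^m = 6561 and 12m^3 = 4116, so 6561 ≥ 4116.
For the inductive step, assume it holds for an arbitrary p ≥ 7, so 3·3^p ≥ 12p^3.
Then 3·3^(p + 1) = 3·(3·3^p) ≥ 3·(12p^3).
Also, for p ≥ 7 we have 3·(12p^3) ≥ 12(p+1)^3, since 3 ≥ (1 + 1/p)^3 for all p ≥ 7.
Combining, 3·3^(p + 1) ≥ 12(p+1)^3.
By the principle of mathematical induction, the result holds for all m ≥ 7.
Hence the smallest such n₀ is 7.

n₀ = 7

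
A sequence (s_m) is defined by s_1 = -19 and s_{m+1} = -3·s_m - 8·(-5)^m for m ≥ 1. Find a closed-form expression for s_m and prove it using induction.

s_m = (-3)^(m - 1) + 4(-5)^m

Computing the first terms: s_1 = -19, s_2 = 97, s_3 = -491. This suggests s_m = (-3)^(m - 1) + 4(-5)^m.
For the base case m = 1: the formula gives -19 = -19 = s_1.
Inductive step: suppose the statement holds for some i ≥ 1, so s_i = (-3)^(i - 1) + 4(-5)^i.
Then s_{i+1} = -3·s_i - 8·(-5)^i = -3·((-3)^(i - 1) + 4(-5)^i) - 8·(-5)^i = (-3)^i + 4(-5)^(i + 1) = (-3)^((i+1) - 1) + 4(-5)^(i+1),
which is the claimed formula at m = i+1.
By induction, the statement is established for all m ≥ 1.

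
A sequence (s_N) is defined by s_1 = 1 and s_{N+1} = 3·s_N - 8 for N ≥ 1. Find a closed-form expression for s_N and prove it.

Computing the first terms: s_1 = 1, s_2 = -5, s_3 = -23. This suggests s_N = -3^N + 4.
For the base case N = 1: the formula gives 1 = 1 = s_1.
Suppose the result is true for N = m, so s_m = -3^m + 4.
Then s_{m+1} = 3·s_m - 8 = 3·(-3^m + 4) - 8 = -3^(m + 1) + 4,
which is the claimed formula at N = m+1.
This completes the induction.

s_N = -3^N + 4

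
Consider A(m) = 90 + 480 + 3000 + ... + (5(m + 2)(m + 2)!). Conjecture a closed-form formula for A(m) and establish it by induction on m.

A(m) = 5(m + 3)! - 30

We claim A(m) = 5(m + 3)! - 30 for all m ≥ 1.
When m = 1: A(1) = 90, and the closed form gives 90. They agree.
Inductive step: suppose the statement holds for some i ≥ 1, so A(i) = 5(i + 3)! - 30.
Then A(i+1) = A(i) + (5(i + 3)(i + 3)!) = (5(i + 3)! - 30) + (5(i + 3)(i + 3)!).
Simplifying, A(i+1) = 5((i+1) + 3)! - 30,
which is the closed form with m = i+1.
By induction, the statement is established for all m ≥ 1.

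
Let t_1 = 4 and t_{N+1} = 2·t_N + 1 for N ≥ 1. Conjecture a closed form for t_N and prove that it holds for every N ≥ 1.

t_N = 5·2^(N - 1) - 1

Computing the first terms: t_1 = 4, t_2 = 9, t_3 = 19. This suggests t_N = 5·2^(N - 1) - 1.
For the base case N = 1: the formula gives 4 = 4 = t_1.
Inductive step: assume the claim holds for N = p, so t_p = 5·2^(p - 1) - 1.
Then t_{p+1} = 2·t_p + 1 = 2·(5·2^(p - 1) - 1) + 1 = 5·2^p - 1 = 5·2^((p+1) - 1) - 1,
which is the claimed formula at N = p+1.
This completes the induction.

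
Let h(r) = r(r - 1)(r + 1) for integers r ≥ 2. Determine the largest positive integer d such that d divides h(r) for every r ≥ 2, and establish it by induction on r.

Computing the first values: h(2) = 6 and h(3) = 24; gcd(6, 24) = 6, so d ≤ 6.
We prove 6 | r(r - 1)(r + 1) for all r ≥ 2 by induction on r.
For the base case r = 2: h(2) = 6 = 6·(1), so 6 | h(2).
Inductive step: assume the claim holds for r = p, i.e. 6 | h(p). Then
h(p+1) − h(p) = p·(p+1)·(p+2) − (p-1)·p·(p+1) = p·(p+1)·[(p+2) − (p-1)] = 3·p·(p+1). The product of 2 consecutive integers is divisible by (2)! = 2, so h(p+1) − h(p) is divisible by 3·2 = 6. By the inductive hypothesis 6 | h(p), hence 6 | h(p+1).
By the principle of mathematical induction, the result holds for all r ≥ 2.
Therefore the largest such d is 6.

d = 6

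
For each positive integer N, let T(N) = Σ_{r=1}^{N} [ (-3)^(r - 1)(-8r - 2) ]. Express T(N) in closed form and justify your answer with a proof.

We claim T(N) = (-3)^N(2N + 1) - 1 for all N ≥ 1.
For the base case N = 1: T(1) = -10, and the closed form gives -10. They agree.
Inductive step: assume the claim holds for N = r, so T(r) = (-3)^r(2r + 1) - 1.
Then T(r+1) = T(r) + ((-3)^r(-8r - 10)) = ((-3)^r(2r + 1) - 1) + ((-3)^r(-8r - 10)).
Simplifying, T(r+1) = -6(-3)^r·r - 9(-3)^r - 1 = (-3)^(r+1)(2(r+1) + 1) - 1,
which is the closed form with N = r+1.
By the principle of mathematical induction, the result holds for all N ≥ 1.

T(N) = (-3)^N(2N + 1) - 1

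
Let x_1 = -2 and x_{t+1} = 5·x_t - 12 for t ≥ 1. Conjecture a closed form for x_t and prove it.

Computing the first terms: x_1 = -2, x_2 = -22, x_3 = -122. This suggests x_t = -5^t + 3.
Base step (t = 1): the formula gives -2 = -2 = x_1.
Inductive step: assume the claim holds for t = k, so x_k = -5^k + 3.
Then x_{k+1} = 5·x_k - 12 = 5·(-5^k + 3) - 12 = -5^(k + 1) + 3,
which is the claimed formula at t = k+1.
By induction, the statement is established for all t ≥ 1.

x_t = -5^t + 3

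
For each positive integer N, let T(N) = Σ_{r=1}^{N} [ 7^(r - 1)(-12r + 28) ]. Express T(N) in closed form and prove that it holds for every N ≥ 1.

We claim T(N) = 7^N(-2N + 5) - 5 for all N ≥ 1.
For the base case N = 1: T(1) = 16, and the closed form gives 16. They agree.
Inductive step: assume the claim holds for N = r, so T(r) = 7^r(-2r + 5) - 5.
Then T(r+1) = T(r) + (7^r(-12r + 16)) = (7^r(-2r + 5) - 5) + (7^r(-12r + 16)).
Simplifying, T(r+1) = -14·7^r·r + 21·7^r - 5 = 7^(r+1)(-2(r+1) + 5) - 5,
which is the closed form with N = r+1.
By the principle of mathematical induction, the result holds for all N ≥ 1.

T(N) = 7^N(-2N + 5) - 5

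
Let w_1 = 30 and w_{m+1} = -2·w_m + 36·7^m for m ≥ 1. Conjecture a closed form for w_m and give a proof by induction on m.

w_m = -(-2)^m + 4·7^m

Computing the first terms: w_1 = 30, w_2 = 192, w_3 = 1380. This suggests w_m = -(-2)^m + 4·7^m.
Base step (m = 1): the formula gives 30 = 30 = w_1.
Inductive step: suppose the statement holds for some i ≥ 1, so w_i = -(-2)^i + 4·7^i.
Then w_{i+1} = -2·w_i + 36·7^i = -2·(-(-2)^i + 4·7^i) + 36·7^i = -(-2)^(i + 1) + 4·7^(i + 1),
which is the claimed formula at m = i+1.
This completes the induction.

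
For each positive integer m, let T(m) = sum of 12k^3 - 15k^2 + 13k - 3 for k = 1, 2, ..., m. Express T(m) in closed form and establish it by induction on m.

We claim T(m) = m(3m^3 + m^2 + 2m + 1) for all m ≥ 1.
For the base case m = 1: T(1) = 7, and the closed form gives 7. They agree.
Suppose the result is true for m = k, so T(k) = k(3k^3 + k^2 + 2k + 1).
Then T(k+1) = T(k) + (12k^3 + 21k^2 + 19k + 7) = (k(3k^3 + k^2 + 2k + 1)) + (12k^3 + 21k^2 + 19k + 7).
Simplifying, T(k+1) = (k + 1)(3k^3 + 10k^2 + 13k + 7) = (k+1)(3(k+1)^3 + (k+1)^2 + 2(k+1) + 1),
which is the closed form with m = k+1.
By induction, the statement is established for all m ≥ 1.

T(m) = m(3m^3 + m^2 + 2m + 1)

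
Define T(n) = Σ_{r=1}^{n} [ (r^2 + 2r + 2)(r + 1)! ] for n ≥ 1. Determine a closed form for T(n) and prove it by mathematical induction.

T(n) = (n + 1)(n + 2)! - 2

We claim T(n) = (n + 1)(n + 2)! - 2 for all n ≥ 1.
When n = 1: T(1) = 10, and the closed form gives 10. They agree.
For the inductive step, assume it holds for an arbitrary r ≥ 1, so T(r) = (r + 1)(r + 2)! - 2.
Then T(r+1) = T(r) + ((r^2 + 4r + 5)(r + 2)!) = ((r + 1)(r + 2)! - 2) + ((r^2 + 4r + 5)(r + 2)!).
Simplifying, T(r+1) = ((r+1) + 1)((r+1) + 2)! - 2,
which is the closed form with n = r+1.
This completes the induction.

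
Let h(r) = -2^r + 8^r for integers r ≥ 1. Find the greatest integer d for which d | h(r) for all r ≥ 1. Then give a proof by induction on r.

Computing the first values: h(1) = 6 and h(2) = 60; gcd(6, 60) = 6, so d ≤ 6.
We prove 6 | -2^r + 8^r for all r ≥ 1 by induction on r.
Base step (r = 1): h(1) = 6 = 6·(1), so 6 | h(1).
For the inductive step, assume it holds for an arbitrary p ≥ 1, i.e. 6 | h(p). Then
8^{p+1} − 2^{p+1} = 8·8^p − 2·2^p = 8·(8^p − 2^p) + (6)·2^p. The first term is divisible by 6 by the inductive hypothesis, and the second term (6)·2^p is divisible by 6 since 6 | 6. Hence 6 | h(p+1).
This completes the induction.
Therefore the largest such d is 6.

d = 6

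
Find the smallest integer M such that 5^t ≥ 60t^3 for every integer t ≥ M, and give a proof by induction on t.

At t = 5: 3125 < 7500, so the inequality fails and M ≥ 6. We prove 5^t ≥ 60t^3 for all t ≥ 6.
When t = 6: 5^t = 15625 and 60t^3 = 12960, so 15625 ≥ 12960.
For the inductive step, assume it holds for an arbitrary i ≥ 6, so 5^i ≥ 60i^3.
Then 5^(i + 1) = 5·(5^i) ≥ 5·(60i^3).
Also, for i ≥ 6 we have 5·(60i^3) ≥ 60(i+1)^3, since 5 ≥ (1 + 1/i)^3 for all i ≥ 6.
Combining, 5^(i + 1) ≥ 60(i+1)^3.
By the principle of mathematical induction, the result holds for all t ≥ 6.
Hence the smallest such M is 6.

M = 6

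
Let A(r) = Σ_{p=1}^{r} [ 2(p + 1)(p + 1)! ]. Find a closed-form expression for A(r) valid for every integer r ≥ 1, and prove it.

We claim A(r) = 2(r + 2)! - 4 for all r ≥ 1.
Base case (r = 1): A(1) = 8, and the closed form gives 8. They agree.
Inductive step: suppose the statement holds for some p ≥ 1, so A(p) = 2(p + 2)! - 4.
Then A(p+1) = A(p) + (2(p + 2)(p + 2)!) = (2(p + 2)! - 4) + (2(p + 2)(p + 2)!).
Simplifying, A(p+1) = 2((p+1) + 2)! - 4,
which is the closed form with r = p+1.
Hence, by induction on r, the claim holds for every r ≥ 1.

A(r) = 2(r + 2)! - 4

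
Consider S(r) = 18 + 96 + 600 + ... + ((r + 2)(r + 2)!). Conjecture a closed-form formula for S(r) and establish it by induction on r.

S(r) = (r + 3)! - 6

We claim S(r) = (r + 3)! - 6 for all r ≥ 1.
When r = 1: S(1) = 18, and the closed form gives 18. They agree.
For the inductive step, assume it holds for an arbitrary m ≥ 1, so S(m) = (m + 3)! - 6.
Then S(m+1) = S(m) + ((m + 3)(m + 3)!) = ((m + 3)! - 6) + ((m + 3)(m + 3)!).
Simplifying, S(m+1) = ((m+1) + 3)! - 6,
which is the closed form with r = m+1.
This completes the induction.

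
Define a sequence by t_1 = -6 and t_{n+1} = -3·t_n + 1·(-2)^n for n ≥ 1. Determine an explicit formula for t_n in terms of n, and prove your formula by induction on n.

t_n = (-2)^n - 4(-3)^(n - 1)

Computing the first terms: t_1 = -6, t_2 = 16, t_3 = -44. This suggests t_n = (-2)^n - 4(-3)^(n - 1).
Base case (n = 1): the formula gives -6 = -6 = t_1.
Inductive step: suppose the statement holds for some r ≥ 1, so t_r = (-2)^r - 4(-3)^(r - 1).
Then t_{r+1} = -3·t_r + 1·(-2)^r = -3·((-2)^r - 4(-3)^(r - 1)) + 1·(-2)^r = (-2)^(r + 1) - 4(-3)^r = (-2)^(r+1) - 4(-3)^((r+1) - 1),
which is the claimed formula at n = r+1.
Hence, by induction on n, the claim holds for every n ≥ 1.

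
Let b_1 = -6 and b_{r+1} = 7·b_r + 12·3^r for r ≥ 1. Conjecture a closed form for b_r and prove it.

Computing the first terms: b_1 = -6, b_2 = -6, b_3 = 66. This suggests b_r = -3^(r + 1) + 3·7^(r - 1).
Base step (r = 1): the formula gives -6 = -6 = b_1.
Inductive step: assume the claim holds for r = k, so b_k = -3^(k + 1) + 3·7^(k - 1).
Then b_{k+1} = 7·b_k + 12·3^k = 7·(-3^(k + 1) + 3·7^(k - 1)) + 12·3^k = -3^(k + 2) + 3·7^k = -3^((k+1) + 1) + 3·7^((k+1) - 1),
which is the claimed formula at r = k+1.
By induction, the statement is established for all r ≥ 1.

b_r = -3^(r + 1) + 3·7^(r - 1)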